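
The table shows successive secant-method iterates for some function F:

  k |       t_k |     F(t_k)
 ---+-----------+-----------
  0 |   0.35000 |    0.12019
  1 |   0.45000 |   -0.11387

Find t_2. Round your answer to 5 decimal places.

t_2 = 0.45000 − (-0.11387)·(0.45000 − 0.35000) / (-0.11387 − 0.12019)
   = 0.45000 − (-0.0113870)/(-0.2340600) = 0.4013501

0.40135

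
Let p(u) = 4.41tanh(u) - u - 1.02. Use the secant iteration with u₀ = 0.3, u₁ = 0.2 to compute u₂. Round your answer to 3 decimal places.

p(0.3) = -0.03531, p(0.2) = -0.34957
u₂ = 0.20000 − (-0.34957)·(0.20000 − 0.30000) / (-0.34957 − (-0.03531)) = 0.20000 − (0.03496)/(-0.31426) = 0.31124

0.311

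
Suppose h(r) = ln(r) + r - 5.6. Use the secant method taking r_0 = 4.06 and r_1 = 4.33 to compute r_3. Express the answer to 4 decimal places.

4.1717

h(4.06) = -0.138817, h(4.33) = 0.195568
r_2 = 4.330000 − 0.195568·(4.330000 − 4.060000) / (0.195568 − (-0.138817)) = 4.330000 − (0.052803)/(0.334385) = 4.172088
h(4.172088) = 0.000505
r_3 = 4.172088 − 0.000505·(4.172088 − 4.330000) / (0.000505 − 0.195568) = 4.172088 − (-0.000080)/(-0.195063) = 4.171679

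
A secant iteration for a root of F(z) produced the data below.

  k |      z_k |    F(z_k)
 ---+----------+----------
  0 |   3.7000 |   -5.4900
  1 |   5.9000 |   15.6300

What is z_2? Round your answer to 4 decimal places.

z_2 = 5.9000 − 15.6300·(5.9000 − 3.7000) / (15.6300 − (-5.4900))
   = 5.9000 − (34.386000)/(21.120000) = 4.271875

4.2719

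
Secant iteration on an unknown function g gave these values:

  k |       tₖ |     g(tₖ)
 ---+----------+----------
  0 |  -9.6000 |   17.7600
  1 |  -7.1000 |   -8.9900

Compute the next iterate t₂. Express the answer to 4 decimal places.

t₂ = -7.1000 − (-8.9900)·(-7.1000 − (-9.6000)) / (-8.9900 − 17.7600)
   = -7.1000 − (-22.475000)/(-26.750000) = -7.940187

-7.9402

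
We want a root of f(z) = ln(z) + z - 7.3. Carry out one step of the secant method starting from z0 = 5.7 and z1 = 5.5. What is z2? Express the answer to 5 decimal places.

f(5.7) = 0.1404662, f(5.5) = -0.0952519
z2 = 5.5000000 − (-0.0952519)·(5.5000000 − 5.7000000) / (-0.0952519 − 0.1404662) = 5.5000000 − (0.0190504)/(-0.2357181) = 5.5808185

5.58082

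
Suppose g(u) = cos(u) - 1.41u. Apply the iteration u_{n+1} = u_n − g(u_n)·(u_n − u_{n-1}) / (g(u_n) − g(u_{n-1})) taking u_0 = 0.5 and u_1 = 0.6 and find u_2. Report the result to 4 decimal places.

g(0.5) = 0.172583, g(0.6) = -0.020664
u_2 = 0.600000 − (-0.020664)·(0.600000 − 0.500000) / (-0.020664 − 0.172583) = 0.600000 − (-0.002066)/(-0.193247) = 0.589307

0.5893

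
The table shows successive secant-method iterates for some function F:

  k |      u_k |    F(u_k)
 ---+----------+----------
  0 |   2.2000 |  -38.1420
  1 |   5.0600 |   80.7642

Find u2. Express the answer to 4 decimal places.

u2 = 5.0600 − 80.7642·(5.0600 − 2.2000) / (80.7642 − (-38.1420))
   = 5.0600 − (230.985612)/(118.906200) = 3.117413

3.1174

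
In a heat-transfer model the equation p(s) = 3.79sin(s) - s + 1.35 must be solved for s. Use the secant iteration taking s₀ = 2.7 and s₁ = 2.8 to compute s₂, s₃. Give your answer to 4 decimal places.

p(2.7) = 0.269770, p(2.8) = -0.180395
s₂ = 2.800000 − (-0.180395)·(2.800000 − 2.700000) / (-0.180395 − 0.269770) = 2.800000 − (-0.018039)/(-0.450165) = 2.759927
p(2.759927) = 0.001723
s₃ = 2.759927 − 0.001723·(2.759927 − 2.800000) / (0.001723 − (-0.180395)) = 2.759927 − (-0.000069)/(0.182117) = 2.760306

2.7599, 2.7603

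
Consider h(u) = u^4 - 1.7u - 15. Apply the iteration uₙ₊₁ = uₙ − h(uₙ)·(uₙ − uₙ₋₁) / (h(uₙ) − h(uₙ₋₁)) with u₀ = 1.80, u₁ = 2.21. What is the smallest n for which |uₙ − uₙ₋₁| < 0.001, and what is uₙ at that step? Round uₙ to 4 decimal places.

n = 5, uₙ = 2.0747

h(1.80) = -7.562400, h(2.21) = 5.097433
u₂ = 2.210000 − 5.097433·(0.410000)/(12.659833) = 2.044915;  |Δ| = 0.165085
h(2.044915) = -0.989927
u₃ = 2.044915 − (-0.989927)·(-0.165085)/(-6.087360) = 2.071761;  |Δ| = 0.026846
h(2.071761) = -0.099060
u₄ = 2.071761 − (-0.099060)·(0.026846)/(0.890867) = 2.074746;  |Δ| = 0.002985
h(2.074746) = 0.002276
u₅ = 2.074746 − 0.002276·(0.002985)/(0.101336) = 2.074679;  |Δ| = 0.000067
|u₅ − u₄| = 0.000067 < 0.001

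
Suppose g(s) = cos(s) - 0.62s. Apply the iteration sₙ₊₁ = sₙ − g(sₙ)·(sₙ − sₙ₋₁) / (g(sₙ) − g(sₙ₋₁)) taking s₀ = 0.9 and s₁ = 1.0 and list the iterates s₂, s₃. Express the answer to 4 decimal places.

g(0.9) = 0.063610, g(1.0) = -0.079698
s₂ = 1.000000 − (-0.079698)·(1.000000 − 0.900000) / (-0.079698 − 0.063610) = 1.000000 − (-0.007970)/(-0.143308) = 0.944387
g(0.944387) = 0.000720
s₃ = 0.944387 − 0.000720·(0.944387 − 1.000000) / (0.000720 − (-0.079698)) = 0.944387 − (-0.000040)/(0.080417) = 0.944885

0.9444, 0.9449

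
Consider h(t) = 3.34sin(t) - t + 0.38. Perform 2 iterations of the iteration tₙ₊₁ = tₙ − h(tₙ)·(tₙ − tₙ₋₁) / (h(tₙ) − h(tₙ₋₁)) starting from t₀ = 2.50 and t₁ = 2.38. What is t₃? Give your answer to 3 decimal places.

2.467

h(2.50) = -0.12110, h(2.38) = 0.30485
t₂ = 2.38000 − 0.30485·(2.38000 − 2.50000) / (0.30485 − (-0.12110)) = 2.38000 − (-0.03658)/(0.42595) = 2.46588
h(2.46588) = 0.00312
t₃ = 2.46588 − 0.00312·(2.46588 − 2.38000) / (0.00312 − 0.30485) = 2.46588 − (0.00027)/(-0.30173) = 2.46677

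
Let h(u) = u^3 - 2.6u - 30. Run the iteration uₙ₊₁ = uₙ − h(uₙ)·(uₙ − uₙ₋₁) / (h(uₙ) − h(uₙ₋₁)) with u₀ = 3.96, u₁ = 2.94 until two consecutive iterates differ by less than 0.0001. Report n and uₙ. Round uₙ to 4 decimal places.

h(3.96) = 21.803136, h(2.94) = -12.231816
u₂ = 2.940000 − (-12.231816)·(-1.020000)/(-34.034952) = 3.306578;  |Δ| = 0.366578
h(3.306578) = -2.444782
u₃ = 3.306578 − (-2.444782)·(0.366578)/(9.787034) = 3.398148;  |Δ| = 0.091570
h(3.398148) = 0.404623
u₄ = 3.398148 − 0.404623·(0.091570)/(2.849405) = 3.385145;  |Δ| = 0.013003
h(3.385145) = -0.010308
u₅ = 3.385145 − (-0.010308)·(-0.013003)/(-0.414931) = 3.385468;  |Δ| = 0.000323
h(3.385468) = -0.000042
u₆ = 3.385468 − (-0.000042)·(0.000323)/(0.010266) = 3.385469;  |Δ| = 0.000001
|u₆ − u₅| = 0.000001 < 0.0001

n = 6, uₙ = 3.3855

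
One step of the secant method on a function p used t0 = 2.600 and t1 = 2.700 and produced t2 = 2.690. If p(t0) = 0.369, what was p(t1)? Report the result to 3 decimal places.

-0.041

The secant line through (2.600, 0.369) and (2.700, p(t1)) crosses zero at t2 = 2.690.
So (2.600, 0.369), (2.700, p(t1)), (2.690, 0) are collinear:
p(t1) = 0.369 · (2.700 − 2.690) / (2.600 − 2.690) = 0.369 · (0.01000)/(-0.09000) = -0.04100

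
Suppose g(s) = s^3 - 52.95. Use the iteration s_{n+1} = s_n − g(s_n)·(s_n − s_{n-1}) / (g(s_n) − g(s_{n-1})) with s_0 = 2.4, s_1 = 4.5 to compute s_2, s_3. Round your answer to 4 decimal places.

3.4629, 3.7018

g(2.4) = -39.126000, g(4.5) = 38.175000
s_2 = 4.500000 − 38.175000·(4.500000 − 2.400000) / (38.175000 − (-39.126000)) = 4.500000 − (80.167500)/(77.301000) = 3.462918
g(3.462918) = -11.423388
s_3 = 3.462918 − (-11.423388)·(3.462918 − 4.500000) / (-11.423388 − 38.175000) = 3.462918 − (11.846993)/(-49.598388) = 3.701776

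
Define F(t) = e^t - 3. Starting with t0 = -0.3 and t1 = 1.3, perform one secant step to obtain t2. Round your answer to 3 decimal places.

F(-0.3) = -2.25918, F(1.3) = 0.66930
t2 = 1.30000 − 0.66930·(1.30000 − (-0.30000)) / (0.66930 − (-2.25918)) = 1.30000 − (1.07087)/(2.92848) = 0.93432

0.934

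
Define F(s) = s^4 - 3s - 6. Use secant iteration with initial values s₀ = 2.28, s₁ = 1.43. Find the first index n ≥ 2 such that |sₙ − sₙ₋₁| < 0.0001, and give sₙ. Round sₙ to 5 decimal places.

F(2.28) = 14.1833626, F(1.43) = -6.1083840
s₂ = 1.4300000 − (-6.1083840)·(-0.8500000)/(-20.2917465) = 1.6858738;  |Δ| = 0.2558738
F(1.6858738) = -2.9796883
s₃ = 1.6858738 − (-2.9796883)·(0.2558738)/(3.1286956) = 1.9295614;  |Δ| = 0.2436876
F(1.9295614) = 2.0735866
s₄ = 1.9295614 − 2.0735866·(0.2436876)/(5.0532750) = 1.8295654;  |Δ| = 0.0999960
F(1.8295654) = -0.2842157
s₅ = 1.8295654 − (-0.2842157)·(-0.0999960)/(-2.3578023) = 1.8416191;  |Δ| = 0.0120538
F(1.8416191) = -0.0221709
s₆ = 1.8416191 − (-0.0221709)·(0.0120538)/(0.2620448) = 1.8426390;  |Δ| = 0.0010198
F(1.8426390) = 0.0002702
s₇ = 1.8426390 − 0.0002702·(0.0010198)/(0.0224411) = 1.8426267;  |Δ| = 0.0000123
|s₇ − s₆| = 0.0000123 < 0.0001

n = 7, sₙ = 1.84263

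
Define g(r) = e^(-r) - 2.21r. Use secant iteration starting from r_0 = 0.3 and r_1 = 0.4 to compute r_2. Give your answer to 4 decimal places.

0.3267

g(0.3) = 0.077818, g(0.4) = -0.213680
r_2 = 0.400000 − (-0.213680)·(0.400000 − 0.300000) / (-0.213680 − 0.077818) = 0.400000 − (-0.021368)/(-0.291498) = 0.326696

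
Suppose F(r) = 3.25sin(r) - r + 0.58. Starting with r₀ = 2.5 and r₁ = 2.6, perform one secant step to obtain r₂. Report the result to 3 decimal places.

F(2.5) = 0.02503, F(2.6) = -0.34462
r₂ = 2.60000 − (-0.34462)·(2.60000 − 2.50000) / (-0.34462 − 0.02503) = 2.60000 − (-0.03446)/(-0.36966) = 2.50677

2.507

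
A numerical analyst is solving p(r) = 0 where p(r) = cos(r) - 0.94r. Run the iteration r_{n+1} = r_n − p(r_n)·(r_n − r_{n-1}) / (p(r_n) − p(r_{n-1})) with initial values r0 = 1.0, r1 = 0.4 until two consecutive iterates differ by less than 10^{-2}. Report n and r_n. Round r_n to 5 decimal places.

p(1.0) = -0.3996977, p(0.4) = 0.5450610
r2 = 0.4000000 − 0.5450610·(-0.6000000)/(0.9447587) = 0.7461589;  |Δ| = 0.3461589
p(0.7461589) = 0.0329124
r3 = 0.7461589 − 0.0329124·(0.3461589)/(-0.5121486) = 0.7684042;  |Δ| = 0.0222453
p(0.7684042) = -0.0032793
r4 = 0.7684042 − (-0.0032793)·(0.0222453)/(-0.0361917) = 0.7663886;  |Δ| = 0.0020156
|r4 − r3| = 0.0020156 < 10^{-2}

n = 4, r_n = 0.76639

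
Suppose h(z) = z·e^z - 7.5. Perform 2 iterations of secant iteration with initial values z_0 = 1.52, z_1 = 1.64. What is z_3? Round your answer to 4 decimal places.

1.5661

h(1.52) = -0.550218, h(1.64) = 0.954478
z_2 = 1.640000 − 0.954478·(1.640000 − 1.520000) / (0.954478 − (-0.550218)) = 1.640000 − (0.114537)/(1.504696) = 1.563880
h(1.563880) = -0.028842
z_3 = 1.563880 − (-0.028842)·(1.563880 − 1.640000) / (-0.028842 − 0.954478) = 1.563880 − (0.002195)/(-0.983320) = 1.566113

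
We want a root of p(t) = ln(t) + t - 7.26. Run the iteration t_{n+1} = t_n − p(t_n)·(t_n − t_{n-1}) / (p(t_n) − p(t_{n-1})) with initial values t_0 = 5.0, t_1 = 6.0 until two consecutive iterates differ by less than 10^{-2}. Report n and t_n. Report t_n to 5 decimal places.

n = 3, t_n = 5.54676

p(5.0) = -0.6505621, p(6.0) = 0.5317595
t_2 = 6.0000000 − 0.5317595·(1.0000000)/(1.1823216) = 5.5502412;  |Δ| = 0.4497588
p(5.5502412) = 0.0040826
t_3 = 5.5502412 − 0.0040826·(-0.4497588)/(-0.5276768) = 5.5467615;  |Δ| = 0.0034798
|t_3 − t_2| = 0.0034798 < 10^{-2}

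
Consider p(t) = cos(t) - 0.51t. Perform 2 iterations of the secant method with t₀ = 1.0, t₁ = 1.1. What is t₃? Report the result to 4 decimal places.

p(1.0) = 0.030302, p(1.1) = -0.107404
t₂ = 1.100000 − (-0.107404)·(1.100000 − 1.000000) / (-0.107404 − 0.030302) = 1.100000 − (-0.010740)/(-0.137706) = 1.022005
p(1.022005) = 0.000434
t₃ = 1.022005 − 0.000434·(1.022005 − 1.100000) / (0.000434 − (-0.107404)) = 1.022005 − (-0.000034)/(0.107838) = 1.022319

1.0223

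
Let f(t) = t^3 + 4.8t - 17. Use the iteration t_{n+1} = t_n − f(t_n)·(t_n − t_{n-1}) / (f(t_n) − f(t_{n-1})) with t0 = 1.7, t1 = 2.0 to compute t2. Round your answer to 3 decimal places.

f(1.7) = -3.92700, f(2.0) = 0.60000
t2 = 2.00000 − 0.60000·(2.00000 − 1.70000) / (0.60000 − (-3.92700)) = 2.00000 − (0.18000)/(4.52700) = 1.96024

1.960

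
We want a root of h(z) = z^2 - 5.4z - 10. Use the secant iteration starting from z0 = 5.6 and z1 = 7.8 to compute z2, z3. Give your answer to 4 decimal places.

6.7100, 6.8428

h(5.6) = -8.880000, h(7.8) = 8.720000
z2 = 7.800000 − 8.720000·(7.800000 − 5.600000) / (8.720000 − (-8.880000)) = 7.800000 − (19.184000)/(17.600000) = 6.710000
h(6.710000) = -1.209900
z3 = 6.710000 − (-1.209900)·(6.710000 − 7.800000) / (-1.209900 − 8.720000) = 6.710000 − (1.318791)/(-9.929900) = 6.842810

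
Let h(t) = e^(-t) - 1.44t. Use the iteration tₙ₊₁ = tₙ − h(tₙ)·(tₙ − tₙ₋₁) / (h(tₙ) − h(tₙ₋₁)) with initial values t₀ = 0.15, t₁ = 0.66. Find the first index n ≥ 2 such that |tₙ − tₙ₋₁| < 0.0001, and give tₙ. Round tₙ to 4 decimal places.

n = 5, tₙ = 0.4450

h(0.15) = 0.644708, h(0.66) = -0.433549
t₂ = 0.660000 − (-0.433549)·(0.510000)/(-1.078257) = 0.454938;  |Δ| = 0.205062
h(0.454938) = -0.020623
t₃ = 0.454938 − (-0.020623)·(-0.205062)/(0.412926) = 0.444696;  |Δ| = 0.010241
h(0.444696) = 0.000656
t₄ = 0.444696 − 0.000656·(-0.010241)/(0.021279) = 0.445012;  |Δ| = 0.000316
h(0.445012) = -0.000001
t₅ = 0.445012 − (-0.000001)·(0.000316)/(-0.000657) = 0.445012;  |Δ| = 0.000000
|t₅ − t₄| = 0.000000 < 0.0001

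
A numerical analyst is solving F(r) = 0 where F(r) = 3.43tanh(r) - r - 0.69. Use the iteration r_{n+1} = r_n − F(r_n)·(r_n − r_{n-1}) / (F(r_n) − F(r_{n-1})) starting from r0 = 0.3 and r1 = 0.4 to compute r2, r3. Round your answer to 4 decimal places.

F(0.3) = 0.009202, F(0.4) = 0.213225
r2 = 0.400000 − 0.213225·(0.400000 − 0.300000) / (0.213225 − 0.009202) = 0.400000 − (0.021322)/(0.204023) = 0.295490
F(0.295490) = -0.000464
r3 = 0.295490 − (-0.000464)·(0.295490 − 0.400000) / (-0.000464 − 0.213225) = 0.295490 − (0.000048)/(-0.213689) = 0.295716

0.2955, 0.2957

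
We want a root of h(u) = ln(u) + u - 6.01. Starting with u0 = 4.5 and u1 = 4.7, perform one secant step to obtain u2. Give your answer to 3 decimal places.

4.505

h(4.5) = -0.00592, h(4.7) = 0.23756
u2 = 4.70000 − 0.23756·(4.70000 − 4.50000) / (0.23756 − (-0.00592)) = 4.70000 − (0.04751)/(0.24349) = 4.50486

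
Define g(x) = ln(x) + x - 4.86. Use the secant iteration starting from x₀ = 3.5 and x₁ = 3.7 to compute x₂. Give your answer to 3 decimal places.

3.584

g(3.5) = -0.10724, g(3.7) = 0.14833
x₂ = 3.70000 − 0.14833·(3.70000 − 3.50000) / (0.14833 − (-0.10724)) = 3.70000 − (0.02967)/(0.25557) = 3.58392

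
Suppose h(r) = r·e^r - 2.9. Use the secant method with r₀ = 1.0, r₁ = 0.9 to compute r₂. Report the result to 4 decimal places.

h(1.0) = -0.181718, h(0.9) = -0.686357
r₂ = 0.900000 − (-0.686357)·(0.900000 − 1.000000) / (-0.686357 − (-0.181718)) = 0.900000 − (0.068636)/(-0.504639) = 1.036010

1.0360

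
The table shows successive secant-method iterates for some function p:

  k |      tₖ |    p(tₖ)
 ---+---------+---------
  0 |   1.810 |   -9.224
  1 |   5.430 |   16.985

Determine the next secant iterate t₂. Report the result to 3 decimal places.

t₂ = 5.430 − 16.985·(5.430 − 1.810) / (16.985 − (-9.224))
   = 5.430 − (61.48570)/(26.20900) = 3.08402

3.084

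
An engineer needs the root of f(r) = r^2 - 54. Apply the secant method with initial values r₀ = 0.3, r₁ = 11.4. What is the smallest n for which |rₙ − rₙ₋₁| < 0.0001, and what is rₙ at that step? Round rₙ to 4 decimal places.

f(0.3) = -53.910000, f(11.4) = 75.960000
r₂ = 11.400000 − 75.960000·(11.100000)/(129.870000) = 4.907692;  |Δ| = 6.492308
f(4.907692) = -29.914556
r₃ = 4.907692 − (-29.914556)·(-6.492308)/(-105.874556) = 6.742075;  |Δ| = 1.834383
f(6.742075) = -8.544418
r₄ = 6.742075 − (-8.544418)·(1.834383)/(21.370138) = 7.475517;  |Δ| = 0.733441
f(7.475517) = 1.883348
r₅ = 7.475517 − 1.883348·(0.733441)/(10.427766) = 7.343051;  |Δ| = 0.132466
f(7.343051) = -0.079609
r₆ = 7.343051 − (-0.079609)·(-0.132466)/(-1.962957) = 7.348423;  |Δ| = 0.005372
f(7.348423) = -0.000683
r₇ = 7.348423 − (-0.000683)·(0.005372)/(0.078926) = 7.348469;  |Δ| = 0.000046
|r₇ − r₆| = 0.000046 < 0.0001

n = 7, rₙ = 7.3485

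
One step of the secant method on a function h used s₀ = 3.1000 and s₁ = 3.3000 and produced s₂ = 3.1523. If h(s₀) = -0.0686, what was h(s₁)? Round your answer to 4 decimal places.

0.1937

The secant line through (3.1000, -0.0686) and (3.3000, h(s₁)) crosses zero at s₂ = 3.1523.
So (3.1000, -0.0686), (3.3000, h(s₁)), (3.1523, 0) are collinear:
h(s₁) = -0.0686 · (3.3000 − 3.1523) / (3.1000 − 3.1523) = -0.0686 · (0.147700)/(-0.052300) = 0.193733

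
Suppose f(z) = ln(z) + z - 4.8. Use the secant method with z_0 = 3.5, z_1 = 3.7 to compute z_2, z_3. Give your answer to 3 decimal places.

f(3.5) = -0.04724, f(3.7) = 0.20833
z_2 = 3.70000 − 0.20833·(3.70000 − 3.50000) / (0.20833 − (-0.04724)) = 3.70000 − (0.04167)/(0.25557) = 3.53697
f(3.53697) = 0.00024
z_3 = 3.53697 − 0.00024·(3.53697 − 3.70000) / (0.00024 − 0.20833) = 3.53697 − (-0.00004)/(-0.20810) = 3.53678

3.537, 3.537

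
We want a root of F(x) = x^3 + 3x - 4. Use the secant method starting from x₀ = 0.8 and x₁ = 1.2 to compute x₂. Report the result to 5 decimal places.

F(0.8) = -1.0880000, F(1.2) = 1.3280000
x₂ = 1.2000000 − 1.3280000·(1.2000000 − 0.8000000) / (1.3280000 − (-1.0880000)) = 1.2000000 − (0.5312000)/(2.4160000) = 0.9801325

0.98013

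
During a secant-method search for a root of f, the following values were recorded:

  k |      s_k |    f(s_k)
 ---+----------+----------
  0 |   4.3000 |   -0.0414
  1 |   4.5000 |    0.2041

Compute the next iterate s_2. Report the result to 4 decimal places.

4.3337

s_2 = 4.5000 − 0.2041·(4.5000 − 4.3000) / (0.2041 − (-0.0414))
   = 4.5000 − (0.040820)/(0.245500) = 4.333727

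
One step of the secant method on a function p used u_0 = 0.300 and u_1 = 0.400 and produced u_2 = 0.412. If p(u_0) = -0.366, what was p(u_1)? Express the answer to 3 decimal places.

The secant line through (0.300, -0.366) and (0.400, p(u_1)) crosses zero at u_2 = 0.412.
So (0.300, -0.366), (0.400, p(u_1)), (0.412, 0) are collinear:
p(u_1) = -0.366 · (0.400 − 0.412) / (0.300 − 0.412) = -0.366 · (-0.01200)/(-0.11200) = -0.03921

-0.039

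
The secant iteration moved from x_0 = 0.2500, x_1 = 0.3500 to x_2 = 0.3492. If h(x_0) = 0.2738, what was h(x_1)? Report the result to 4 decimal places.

The secant line through (0.2500, 0.2738) and (0.3500, h(x_1)) crosses zero at x_2 = 0.3492.
So (0.2500, 0.2738), (0.3500, h(x_1)), (0.3492, 0) are collinear:
h(x_1) = 0.2738 · (0.3500 − 0.3492) / (0.2500 − 0.3492) = 0.2738 · (0.000800)/(-0.099200) = -0.002208

-0.0022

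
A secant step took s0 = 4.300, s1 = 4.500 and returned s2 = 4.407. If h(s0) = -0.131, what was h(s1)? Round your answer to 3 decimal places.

0.114

The secant line through (4.300, -0.131) and (4.500, h(s1)) crosses zero at s2 = 4.407.
So (4.300, -0.131), (4.500, h(s1)), (4.407, 0) are collinear:
h(s1) = -0.131 · (4.500 − 4.407) / (4.300 − 4.407) = -0.131 · (0.09300)/(-0.10700) = 0.11386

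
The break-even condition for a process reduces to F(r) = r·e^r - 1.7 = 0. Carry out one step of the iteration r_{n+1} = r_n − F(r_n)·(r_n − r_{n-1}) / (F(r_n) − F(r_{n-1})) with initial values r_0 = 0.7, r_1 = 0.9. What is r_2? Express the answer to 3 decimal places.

0.772

F(0.7) = -0.29037, F(0.9) = 0.51364
r_2 = 0.90000 − 0.51364·(0.90000 − 0.70000) / (0.51364 − (-0.29037)) = 0.90000 − (0.10273)/(0.80402) = 0.77223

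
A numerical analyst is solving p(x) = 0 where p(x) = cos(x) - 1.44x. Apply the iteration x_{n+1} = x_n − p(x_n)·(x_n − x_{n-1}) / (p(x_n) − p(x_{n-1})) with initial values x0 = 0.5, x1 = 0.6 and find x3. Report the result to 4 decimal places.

p(0.5) = 0.157583, p(0.6) = -0.038664
x2 = 0.600000 − (-0.038664)·(0.600000 − 0.500000) / (-0.038664 − 0.157583) = 0.600000 − (-0.003866)/(-0.196247) = 0.580298
p(0.580298) = 0.000670
x3 = 0.580298 − 0.000670·(0.580298 − 0.600000) / (0.000670 − (-0.038664)) = 0.580298 − (-0.000013)/(0.039334) = 0.580634

0.5806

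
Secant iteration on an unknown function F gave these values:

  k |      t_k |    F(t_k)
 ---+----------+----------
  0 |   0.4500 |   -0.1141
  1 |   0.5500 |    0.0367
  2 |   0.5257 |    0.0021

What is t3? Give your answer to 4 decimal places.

t3 = 0.5257 − 0.0021·(0.5257 − 0.5500) / (0.0021 − 0.0367)
   = 0.5257 − (-0.000051)/(-0.034600) = 0.524225

0.5242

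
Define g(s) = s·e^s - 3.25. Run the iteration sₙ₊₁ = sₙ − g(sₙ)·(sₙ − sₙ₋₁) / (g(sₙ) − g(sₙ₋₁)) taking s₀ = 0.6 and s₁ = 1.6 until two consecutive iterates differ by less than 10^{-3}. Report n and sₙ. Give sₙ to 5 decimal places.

n = 6, sₙ = 1.09129

g(0.6) = -2.1567287, g(1.6) = 4.6748519
s₂ = 1.6000000 − 4.6748519·(1.0000000)/(6.8315806) = 0.9156998;  |Δ| = 0.6843002
g(0.9156998) = -0.9621028
s₃ = 0.9156998 − (-0.9621028)·(-0.6843002)/(-5.6369547) = 1.0324946;  |Δ| = 0.1167948
g(1.0324946) = -0.3506908
s₄ = 1.0324946 − (-0.3506908)·(0.1167948)/(0.6114120) = 1.0994853;  |Δ| = 0.0669906
g(1.0994853) = 0.0513365
s₅ = 1.0994853 − 0.0513365·(0.0669906)/(0.4020274) = 1.0909310;  |Δ| = 0.0085543
g(1.0909310) = -0.0022502
s₆ = 1.0909310 − (-0.0022502)·(-0.0085543)/(-0.0535868) = 1.0912902;  |Δ| = 0.0003592
|s₆ − s₅| = 0.0003592 < 10^{-3}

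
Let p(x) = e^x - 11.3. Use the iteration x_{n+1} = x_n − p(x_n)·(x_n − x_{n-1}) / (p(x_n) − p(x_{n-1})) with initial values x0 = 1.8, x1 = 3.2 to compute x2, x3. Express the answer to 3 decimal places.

2.198, 2.346

p(1.8) = -5.25035, p(3.2) = 13.23253
x2 = 3.20000 − 13.23253·(3.20000 − 1.80000) / (13.23253 − (-5.25035)) = 3.20000 − (18.52554)/(18.48288) = 2.19769
p(2.19769) = -2.29579
x3 = 2.19769 − (-2.29579)·(2.19769 − 3.20000) / (-2.29579 − 13.23253) = 2.19769 − (2.30109)/(-15.52832) = 2.34588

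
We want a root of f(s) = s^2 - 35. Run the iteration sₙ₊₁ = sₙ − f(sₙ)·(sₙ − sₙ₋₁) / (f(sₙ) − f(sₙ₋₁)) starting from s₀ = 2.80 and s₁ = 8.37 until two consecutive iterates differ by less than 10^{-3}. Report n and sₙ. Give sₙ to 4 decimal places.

f(2.80) = -27.160000, f(8.37) = 35.056900
s₂ = 8.370000 − 35.056900·(5.570000)/(62.216900) = 5.231513;  |Δ| = 3.138487
f(5.231513) = -7.631272
s₃ = 5.231513 − (-7.631272)·(-3.138487)/(-42.688172) = 5.792573;  |Δ| = 0.561061
f(5.792573) = -1.446092
s₄ = 5.792573 − (-1.446092)·(0.561061)/(6.185180) = 5.923749;  |Δ| = 0.131176
f(5.923749) = 0.090805
s₅ = 5.923749 − 0.090805·(0.131176)/(1.536897) = 5.915999;  |Δ| = 0.007750
f(5.915999) = -0.000957
s₆ = 5.915999 − (-0.000957)·(-0.007750)/(-0.091761) = 5.916080;  |Δ| = 0.000081
|s₆ − s₅| = 0.000081 < 10^{-3}

n = 6, sₙ = 5.9161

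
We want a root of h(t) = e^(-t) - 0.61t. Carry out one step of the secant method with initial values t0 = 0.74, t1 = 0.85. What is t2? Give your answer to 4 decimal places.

0.7642

h(0.74) = 0.025714, h(0.85) = -0.091085
t2 = 0.850000 − (-0.091085)·(0.850000 − 0.740000) / (-0.091085 − 0.025714) = 0.850000 − (-0.010019)/(-0.116799) = 0.764217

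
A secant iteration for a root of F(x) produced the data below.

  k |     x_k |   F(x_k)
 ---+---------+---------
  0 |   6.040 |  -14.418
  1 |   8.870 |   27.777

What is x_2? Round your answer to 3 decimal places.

7.007

x_2 = 8.870 − 27.777·(8.870 − 6.040) / (27.777 − (-14.418))
   = 8.870 − (78.60891)/(42.19500) = 7.00701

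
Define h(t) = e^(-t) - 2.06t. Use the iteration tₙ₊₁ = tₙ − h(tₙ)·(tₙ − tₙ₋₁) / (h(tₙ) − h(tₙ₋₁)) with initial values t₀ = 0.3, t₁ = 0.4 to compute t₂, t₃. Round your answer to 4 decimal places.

0.3444, 0.3441

h(0.3) = 0.122818, h(0.4) = -0.153680
t₂ = 0.400000 − (-0.153680)·(0.400000 − 0.300000) / (-0.153680 − 0.122818) = 0.400000 − (-0.015368)/(-0.276498) = 0.344419
h(0.344419) = -0.000872
t₃ = 0.344419 − (-0.000872)·(0.344419 − 0.400000) / (-0.000872 − (-0.153680)) = 0.344419 − (0.000048)/(0.152808) = 0.344102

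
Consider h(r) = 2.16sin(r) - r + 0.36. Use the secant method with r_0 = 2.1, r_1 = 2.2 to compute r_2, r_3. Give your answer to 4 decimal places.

h(2.1) = 0.124532, h(2.2) = -0.093648
r_2 = 2.200000 − (-0.093648)·(2.200000 − 2.100000) / (-0.093648 − 0.124532) = 2.200000 − (-0.009365)/(-0.218180) = 2.157078
h(2.157078) = 0.002210
r_3 = 2.157078 − 0.002210·(2.157078 − 2.200000) / (0.002210 − (-0.093648)) = 2.157078 − (-0.000095)/(0.095858) = 2.158068

2.1571, 2.1581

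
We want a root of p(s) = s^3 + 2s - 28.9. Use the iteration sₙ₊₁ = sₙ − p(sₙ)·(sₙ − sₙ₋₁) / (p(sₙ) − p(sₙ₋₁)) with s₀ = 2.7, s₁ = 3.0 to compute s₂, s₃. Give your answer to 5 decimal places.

2.84464, 2.85159

p(2.7) = -3.8170000, p(3.0) = 4.1000000
s₂ = 3.0000000 − 4.1000000·(3.0000000 − 2.7000000) / (4.1000000 − (-3.8170000)) = 3.0000000 − (1.2300000)/(7.9170000) = 2.8446381
p(2.8446381) = -0.1920087
s₃ = 2.8446381 − (-0.1920087)·(2.8446381 − 3.0000000) / (-0.1920087 − 4.1000000) = 2.8446381 − (0.0298308)/(-4.2920087) = 2.8515884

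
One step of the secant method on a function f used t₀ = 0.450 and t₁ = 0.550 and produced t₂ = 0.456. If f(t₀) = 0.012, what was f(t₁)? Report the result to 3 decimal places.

The secant line through (0.450, 0.012) and (0.550, f(t₁)) crosses zero at t₂ = 0.456.
So (0.450, 0.012), (0.550, f(t₁)), (0.456, 0) are collinear:
f(t₁) = 0.012 · (0.550 − 0.456) / (0.450 − 0.456) = 0.012 · (0.09400)/(-0.00600) = -0.18800

-0.188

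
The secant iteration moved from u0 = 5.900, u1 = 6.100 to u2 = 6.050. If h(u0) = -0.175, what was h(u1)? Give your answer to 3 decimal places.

The secant line through (5.900, -0.175) and (6.100, h(u1)) crosses zero at u2 = 6.050.
So (5.900, -0.175), (6.100, h(u1)), (6.050, 0) are collinear:
h(u1) = -0.175 · (6.100 − 6.050) / (5.900 − 6.050) = -0.175 · (0.05000)/(-0.15000) = 0.05833

0.058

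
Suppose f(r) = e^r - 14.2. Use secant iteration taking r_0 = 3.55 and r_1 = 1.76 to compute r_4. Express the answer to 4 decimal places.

2.6133

f(3.55) = 20.613317, f(1.76) = -8.387563
r_2 = 1.760000 − (-8.387563)·(1.760000 − 3.550000) / (-8.387563 − 20.613317) = 1.760000 − (15.013737)/(-29.000880) = 2.277699
f(2.277699) = -4.445786
r_3 = 2.277699 − (-4.445786)·(2.277699 − 1.760000) / (-4.445786 − (-8.387563)) = 2.277699 − (-2.301581)/(3.941776) = 2.861594
f(2.861594) = 3.289377
r_4 = 2.861594 − 3.289377·(2.861594 − 2.277699) / (3.289377 − (-4.445786)) = 2.861594 − (1.920649)/(7.735164) = 2.613293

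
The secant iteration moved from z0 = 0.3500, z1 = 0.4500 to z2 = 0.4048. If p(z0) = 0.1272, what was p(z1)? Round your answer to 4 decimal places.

The secant line through (0.3500, 0.1272) and (0.4500, p(z1)) crosses zero at z2 = 0.4048.
So (0.3500, 0.1272), (0.4500, p(z1)), (0.4048, 0) are collinear:
p(z1) = 0.1272 · (0.4500 − 0.4048) / (0.3500 − 0.4048) = 0.1272 · (0.045200)/(-0.054800) = -0.104917

-0.1049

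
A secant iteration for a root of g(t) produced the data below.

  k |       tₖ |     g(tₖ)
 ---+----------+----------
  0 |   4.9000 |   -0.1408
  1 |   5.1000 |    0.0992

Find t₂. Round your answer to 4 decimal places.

5.0173

t₂ = 5.1000 − 0.0992·(5.1000 − 4.9000) / (0.0992 − (-0.1408))
   = 5.1000 − (0.019840)/(0.240000) = 5.017333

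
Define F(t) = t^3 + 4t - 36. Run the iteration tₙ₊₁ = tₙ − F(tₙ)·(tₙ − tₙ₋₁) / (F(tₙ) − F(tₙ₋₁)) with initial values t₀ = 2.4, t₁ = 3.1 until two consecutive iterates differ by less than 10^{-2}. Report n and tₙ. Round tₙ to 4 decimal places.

n = 4, tₙ = 2.9004

F(2.4) = -12.576000, F(3.1) = 6.191000
t₂ = 3.100000 − 6.191000·(0.700000)/(18.767000) = 2.869079;  |Δ| = 0.230921
F(2.869079) = -0.906541
t₃ = 2.869079 − (-0.906541)·(-0.230921)/(-7.097541) = 2.898573;  |Δ| = 0.029495
F(2.898573) = -0.052683
t₄ = 2.898573 − (-0.052683)·(0.029495)/(0.853858) = 2.900393;  |Δ| = 0.001820
|t₄ − t₃| = 0.001820 < 10^{-2}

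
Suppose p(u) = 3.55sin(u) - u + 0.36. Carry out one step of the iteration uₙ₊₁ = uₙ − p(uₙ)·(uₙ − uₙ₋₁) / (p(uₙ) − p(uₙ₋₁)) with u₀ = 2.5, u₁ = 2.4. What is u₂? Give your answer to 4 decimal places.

2.4959

p(2.5) = -0.015424, p(2.4) = 0.357894
u₂ = 2.400000 − 0.357894·(2.400000 − 2.500000) / (0.357894 − (-0.015424)) = 2.400000 − (-0.035789)/(0.373318) = 2.495868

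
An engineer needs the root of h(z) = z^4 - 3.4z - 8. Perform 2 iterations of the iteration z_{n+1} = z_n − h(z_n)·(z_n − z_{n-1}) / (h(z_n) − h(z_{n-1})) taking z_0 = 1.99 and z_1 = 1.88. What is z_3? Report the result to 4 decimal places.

h(1.99) = 0.916392, h(1.88) = -1.900017
z_2 = 1.880000 − (-1.900017)·(1.880000 − 1.990000) / (-1.900017 − 0.916392) = 1.880000 − (0.209002)/(-2.816409) = 1.954209
h(1.954209) = -0.060073
z_3 = 1.954209 − (-0.060073)·(1.954209 − 1.880000) / (-0.060073 − (-1.900017)) = 1.954209 − (-0.004458)/(1.839944) = 1.956631

1.9566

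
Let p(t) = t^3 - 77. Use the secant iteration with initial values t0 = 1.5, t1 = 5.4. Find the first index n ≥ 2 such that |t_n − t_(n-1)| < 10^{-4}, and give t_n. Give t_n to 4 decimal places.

n = 7, t_n = 4.2543

p(1.5) = -73.625000, p(5.4) = 80.464000
t2 = 5.400000 − 80.464000·(3.900000)/(154.089000) = 3.363452;  |Δ| = 2.036548
p(3.363452) = -38.949899
t3 = 3.363452 − (-38.949899)·(-2.036548)/(-119.413899) = 4.027724;  |Δ| = 0.664272
p(4.027724) = -11.659982
t4 = 4.027724 − (-11.659982)·(0.664272)/(27.289917) = 4.311544;  |Δ| = 0.283819
p(4.311544) = 3.149044
t5 = 4.311544 − 3.149044·(0.283819)/(14.809026) = 4.251191;  |Δ| = 0.060352
p(4.251191) = -0.169804
t6 = 4.251191 − (-0.169804)·(-0.060352)/(-3.318848) = 4.254279;  |Δ| = 0.003088
p(4.254279) = -0.002266
t7 = 4.254279 − (-0.002266)·(0.003088)/(0.167538) = 4.254321;  |Δ| = 0.000042
|t7 − t6| = 0.000042 < 10^{-4}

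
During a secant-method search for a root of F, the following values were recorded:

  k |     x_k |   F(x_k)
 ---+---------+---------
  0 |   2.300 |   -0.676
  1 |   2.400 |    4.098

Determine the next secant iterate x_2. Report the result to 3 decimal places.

2.314

x_2 = 2.400 − 4.098·(2.400 − 2.300) / (4.098 − (-0.676))
   = 2.400 − (0.40980)/(4.77400) = 2.31416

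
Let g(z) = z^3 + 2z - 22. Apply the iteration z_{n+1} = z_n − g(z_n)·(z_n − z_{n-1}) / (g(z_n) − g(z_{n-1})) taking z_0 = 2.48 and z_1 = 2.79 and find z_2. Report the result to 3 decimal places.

2.558

g(2.48) = -1.78701, g(2.79) = 5.29764
z_2 = 2.79000 − 5.29764·(2.79000 − 2.48000) / (5.29764 − (-1.78701)) = 2.79000 − (1.64227)/(7.08465) = 2.55819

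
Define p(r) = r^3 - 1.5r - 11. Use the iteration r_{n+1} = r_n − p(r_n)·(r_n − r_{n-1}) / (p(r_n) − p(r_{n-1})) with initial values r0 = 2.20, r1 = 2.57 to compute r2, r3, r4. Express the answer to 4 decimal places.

p(2.20) = -3.652000, p(2.57) = 2.119593
r2 = 2.570000 − 2.119593·(2.570000 − 2.200000) / (2.119593 − (-3.652000)) = 2.570000 − (0.784249)/(5.771593) = 2.434119
p(2.434119) = -0.229180
r3 = 2.434119 − (-0.229180)·(2.434119 − 2.570000) / (-0.229180 − 2.119593) = 2.434119 − (0.031141)/(-2.348773) = 2.447378
p(2.447378) = -0.012115
r4 = 2.447378 − (-0.012115)·(2.447378 − 2.434119) / (-0.012115 − (-0.229180)) = 2.447378 − (-0.000161)/(0.217065) = 2.448118

2.4341, 2.4474, 2.4481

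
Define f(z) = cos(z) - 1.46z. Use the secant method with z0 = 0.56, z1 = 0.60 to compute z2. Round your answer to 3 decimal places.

0.575

f(0.56) = 0.02966, f(0.60) = -0.05066
z2 = 0.60000 − (-0.05066)·(0.60000 − 0.56000) / (-0.05066 − 0.02966) = 0.60000 − (-0.00203)/(-0.08032) = 0.57477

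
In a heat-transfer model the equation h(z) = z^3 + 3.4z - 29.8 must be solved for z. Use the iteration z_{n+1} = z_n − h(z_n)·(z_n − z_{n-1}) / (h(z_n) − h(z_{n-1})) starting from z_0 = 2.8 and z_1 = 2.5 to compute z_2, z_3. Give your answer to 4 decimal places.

2.7317, 2.7370

h(2.8) = 1.672000, h(2.5) = -5.675000
z_2 = 2.500000 − (-5.675000)·(2.500000 − 2.800000) / (-5.675000 − 1.672000) = 2.500000 − (1.702500)/(-7.347000) = 2.731727
h(2.731727) = -0.127067
z_3 = 2.731727 − (-0.127067)·(2.731727 − 2.500000) / (-0.127067 − (-5.675000)) = 2.731727 − (-0.029445)/(5.547933) = 2.737035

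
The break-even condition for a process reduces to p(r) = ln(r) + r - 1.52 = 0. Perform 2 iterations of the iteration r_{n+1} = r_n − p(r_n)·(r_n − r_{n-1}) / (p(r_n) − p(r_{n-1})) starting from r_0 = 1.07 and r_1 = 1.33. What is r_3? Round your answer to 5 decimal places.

p(1.07) = -0.3823414, p(1.33) = 0.0951789
r_2 = 1.3300000 − 0.0951789·(1.3300000 − 1.0700000) / (0.0951789 − (-0.3823414)) = 1.3300000 − (0.0247465)/(0.4775203) = 1.2781770
p(1.2781770) = 0.0036119
r_3 = 1.2781770 − 0.0036119·(1.2781770 − 1.3300000) / (0.0036119 − 0.0951789) = 1.2781770 − (-0.0001872)/(-0.0915671) = 1.2761329

1.27613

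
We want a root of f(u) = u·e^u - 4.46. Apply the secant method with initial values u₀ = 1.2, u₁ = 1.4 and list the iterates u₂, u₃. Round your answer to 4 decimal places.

f(1.2) = -0.475860, f(1.4) = 1.217280
u₂ = 1.400000 − 1.217280·(1.400000 − 1.200000) / (1.217280 − (-0.475860)) = 1.400000 − (0.243456)/(1.693140) = 1.256210
f(1.256210) = -0.048081
u₃ = 1.256210 − (-0.048081)·(1.256210 − 1.400000) / (-0.048081 − 1.217280) = 1.256210 − (0.006913)/(-1.265361) = 1.261674

1.2562, 1.2617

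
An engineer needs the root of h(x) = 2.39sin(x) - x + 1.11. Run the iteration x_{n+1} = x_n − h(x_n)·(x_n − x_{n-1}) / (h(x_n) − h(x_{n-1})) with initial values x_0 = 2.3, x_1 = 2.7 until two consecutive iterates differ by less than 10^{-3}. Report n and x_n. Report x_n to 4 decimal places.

n = 4, x_n = 2.5138

h(2.3) = 0.592235, h(2.7) = -0.568562
x_2 = 2.700000 − (-0.568562)·(0.400000)/(-1.160798) = 2.504079;  |Δ| = 0.195921
h(2.504079) = 0.028448
x_3 = 2.504079 − 0.028448·(-0.195921)/(0.597010) = 2.513415;  |Δ| = 0.009336
h(2.513415) = 0.001121
x_4 = 2.513415 − 0.001121·(0.009336)/(-0.027327) = 2.513797;  |Δ| = 0.000383
|x_4 − x_3| = 0.000383 < 10^{-3}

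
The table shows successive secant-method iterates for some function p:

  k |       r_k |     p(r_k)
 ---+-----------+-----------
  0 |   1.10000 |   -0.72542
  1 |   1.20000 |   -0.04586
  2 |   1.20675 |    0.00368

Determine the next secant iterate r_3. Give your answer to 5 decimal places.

r_3 = 1.20675 − 0.00368·(1.20675 − 1.20000) / (0.00368 − (-0.04586))
   = 1.20675 − (0.0000248)/(0.0495400) = 1.2062486

1.20625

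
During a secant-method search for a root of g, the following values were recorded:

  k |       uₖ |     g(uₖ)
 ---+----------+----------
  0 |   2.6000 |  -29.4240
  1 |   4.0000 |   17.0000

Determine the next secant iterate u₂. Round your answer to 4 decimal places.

u₂ = 4.0000 − 17.0000·(4.0000 − 2.6000) / (17.0000 − (-29.4240))
   = 4.0000 − (23.800000)/(46.424000) = 3.487334

3.4873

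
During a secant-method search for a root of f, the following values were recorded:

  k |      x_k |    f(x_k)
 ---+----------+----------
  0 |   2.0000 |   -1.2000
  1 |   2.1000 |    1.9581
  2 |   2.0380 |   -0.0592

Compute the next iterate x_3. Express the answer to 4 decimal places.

2.0398

x_3 = 2.0380 − (-0.0592)·(2.0380 − 2.1000) / (-0.0592 − 1.9581)
   = 2.0380 − (0.003670)/(-2.017300) = 2.039819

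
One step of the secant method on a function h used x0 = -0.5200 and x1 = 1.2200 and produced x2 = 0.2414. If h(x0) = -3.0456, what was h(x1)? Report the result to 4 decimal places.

3.9144

The secant line through (-0.5200, -3.0456) and (1.2200, h(x1)) crosses zero at x2 = 0.2414.
So (-0.5200, -3.0456), (1.2200, h(x1)), (0.2414, 0) are collinear:
h(x1) = -3.0456 · (1.2200 − 0.2414) / (-0.5200 − 0.2414) = -3.0456 · (0.978600)/(-0.761400) = 3.914400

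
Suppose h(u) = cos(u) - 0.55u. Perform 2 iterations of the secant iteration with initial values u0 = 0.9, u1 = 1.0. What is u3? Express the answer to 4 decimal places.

h(0.9) = 0.126610, h(1.0) = -0.009698
u2 = 1.000000 − (-0.009698)·(1.000000 − 0.900000) / (-0.009698 − 0.126610) = 1.000000 − (-0.000970)/(-0.136308) = 0.992885
h(0.992885) = 0.000188
u3 = 0.992885 − 0.000188·(0.992885 − 1.000000) / (0.000188 − (-0.009698)) = 0.992885 − (-0.000001)/(0.009886) = 0.993021

0.9930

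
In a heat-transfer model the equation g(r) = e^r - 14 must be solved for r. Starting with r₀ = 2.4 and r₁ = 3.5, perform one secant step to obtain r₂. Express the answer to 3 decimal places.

g(2.4) = -2.97682, g(3.5) = 19.11545
r₂ = 3.50000 − 19.11545·(3.50000 − 2.40000) / (19.11545 − (-2.97682)) = 3.50000 − (21.02700)/(22.09228) = 2.54822

2.548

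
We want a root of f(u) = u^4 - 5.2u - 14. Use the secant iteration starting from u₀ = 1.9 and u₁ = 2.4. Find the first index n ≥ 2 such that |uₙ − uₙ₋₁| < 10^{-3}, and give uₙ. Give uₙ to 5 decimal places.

n = 5, uₙ = 2.25176

f(1.9) = -10.8479000, f(2.4) = 6.6976000
u₂ = 2.4000000 − 6.6976000·(0.5000000)/(17.5455000) = 2.2091362;  |Δ| = 0.1908638
f(2.2091362) = -1.6703468
u₃ = 2.2091362 − (-1.6703468)·(-0.1908638)/(-8.3679468) = 2.2472350;  |Δ| = 0.0380988
f(2.2472350) = -0.1824625
u₄ = 2.2472350 − (-0.1824625)·(0.0380988)/(1.4878842) = 2.2519072;  |Δ| = 0.0046721
f(2.2519072) = 0.0059952
u₅ = 2.2519072 − 0.0059952·(0.0046721)/(0.1884577) = 2.2517585;  |Δ| = 0.0001486
|u₅ − u₄| = 0.0001486 < 10^{-3}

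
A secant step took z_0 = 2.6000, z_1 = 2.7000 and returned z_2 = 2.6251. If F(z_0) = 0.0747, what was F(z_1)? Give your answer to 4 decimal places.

-0.2229

The secant line through (2.6000, 0.0747) and (2.7000, F(z_1)) crosses zero at z_2 = 2.6251.
So (2.6000, 0.0747), (2.7000, F(z_1)), (2.6251, 0) are collinear:
F(z_1) = 0.0747 · (2.7000 − 2.6251) / (2.6000 − 2.6251) = 0.0747 · (0.074900)/(-0.025100) = -0.222910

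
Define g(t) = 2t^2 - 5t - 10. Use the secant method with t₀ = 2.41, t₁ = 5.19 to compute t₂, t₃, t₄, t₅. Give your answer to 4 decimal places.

3.4329, 3.7265, 3.8187, 3.8116

g(2.41) = -10.433800, g(5.19) = 17.922200
t₂ = 5.190000 − 17.922200·(5.190000 − 2.410000) / (17.922200 − (-10.433800)) = 5.190000 − (49.823716)/(28.356000) = 3.432922
g(3.432922) = -3.594707
t₃ = 3.432922 − (-3.594707)·(3.432922 − 5.190000) / (-3.594707 − 17.922200) = 3.432922 − (6.316182)/(-21.516907) = 3.726467
g(3.726467) = -0.859226
t₄ = 3.726467 − (-0.859226)·(3.726467 − 3.432922) / (-0.859226 − (-3.594707)) = 3.726467 − (-0.252222)/(2.735481) = 3.818670
g(3.818670) = 0.071135
t₅ = 3.818670 − 0.071135·(3.818670 − 3.726467) / (0.071135 − (-0.859226)) = 3.818670 − (0.006559)/(0.930361) = 3.811621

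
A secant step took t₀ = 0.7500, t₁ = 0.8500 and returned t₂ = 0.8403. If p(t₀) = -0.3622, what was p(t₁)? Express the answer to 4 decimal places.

0.0389

The secant line through (0.7500, -0.3622) and (0.8500, p(t₁)) crosses zero at t₂ = 0.8403.
So (0.7500, -0.3622), (0.8500, p(t₁)), (0.8403, 0) are collinear:
p(t₁) = -0.3622 · (0.8500 − 0.8403) / (0.7500 − 0.8403) = -0.3622 · (0.009700)/(-0.090300) = 0.038907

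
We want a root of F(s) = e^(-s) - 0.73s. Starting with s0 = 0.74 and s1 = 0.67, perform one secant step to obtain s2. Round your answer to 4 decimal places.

0.6885

F(0.74) = -0.063086, F(0.67) = 0.022609
s2 = 0.670000 − 0.022609·(0.670000 − 0.740000) / (0.022609 − (-0.063086)) = 0.670000 − (-0.001583)/(0.085695) = 0.688468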